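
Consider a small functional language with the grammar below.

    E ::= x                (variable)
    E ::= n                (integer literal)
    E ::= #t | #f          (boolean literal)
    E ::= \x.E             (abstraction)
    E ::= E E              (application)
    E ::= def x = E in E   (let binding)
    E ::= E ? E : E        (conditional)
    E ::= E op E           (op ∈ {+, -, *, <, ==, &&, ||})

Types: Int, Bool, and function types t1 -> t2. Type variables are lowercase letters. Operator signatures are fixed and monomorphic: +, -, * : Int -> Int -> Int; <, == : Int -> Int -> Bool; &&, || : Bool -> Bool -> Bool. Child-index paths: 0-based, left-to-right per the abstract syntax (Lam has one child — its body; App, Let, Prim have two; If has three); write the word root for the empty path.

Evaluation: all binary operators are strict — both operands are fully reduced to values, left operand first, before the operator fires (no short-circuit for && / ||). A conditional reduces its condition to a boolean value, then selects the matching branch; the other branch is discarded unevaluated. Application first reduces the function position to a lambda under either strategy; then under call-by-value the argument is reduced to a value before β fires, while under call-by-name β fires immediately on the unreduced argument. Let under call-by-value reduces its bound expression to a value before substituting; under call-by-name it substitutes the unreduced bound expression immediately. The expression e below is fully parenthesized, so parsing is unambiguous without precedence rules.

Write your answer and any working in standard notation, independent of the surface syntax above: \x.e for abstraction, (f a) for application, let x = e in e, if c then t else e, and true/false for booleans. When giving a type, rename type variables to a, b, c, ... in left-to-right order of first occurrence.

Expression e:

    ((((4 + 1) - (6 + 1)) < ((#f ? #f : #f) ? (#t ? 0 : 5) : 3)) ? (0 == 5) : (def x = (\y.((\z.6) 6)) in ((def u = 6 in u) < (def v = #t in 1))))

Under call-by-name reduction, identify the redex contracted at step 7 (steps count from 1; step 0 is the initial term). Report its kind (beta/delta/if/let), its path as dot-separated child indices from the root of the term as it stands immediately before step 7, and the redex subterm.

Derivation:
step 0: (if (((4 + 1) - (6 + 1)) < (if (if false then false else false) then (if true then 0 else 5) else 3)) then (0 == 5) else (let x = (\y.((\z.6) 6)) in ((let u = 6 in u) < (let v = true in 1))))
step 1: [delta@0.0.0] (if ((5 - (6 + 1)) < (if (if false then false else false) then (if true then 0 else 5) else 3)) then (0 == 5) else (let x = (\y.((\z.6) 6)) in ((let u = 6 in u) < (let v = true in 1))))
step 2: [delta@0.0.1] (if ((5 - 7) < (if (if false then false else false) then (if true then 0 else 5) else 3)) then (0 == 5) else (let x = (\y.((\z.6) 6)) in ((let u = 6 in u) < (let v = true in 1))))
step 3: [delta@0.0] (if (-2 < (if (if false then false else false) then (if true then 0 else 5) else 3)) then (0 == 5) else (let x = (\y.((\z.6) 6)) in ((let u = 6 in u) < (let v = true in 1))))
step 4: [if@0.1.0] (if (-2 < (if false then (if true then 0 else 5) else 3)) then (0 == 5) else (let x = (\y.((\z.6) 6)) in ((let u = 6 in u) < (let v = true in 1))))
step 5: [if@0.1] (if (-2 < 3) then (0 == 5) else (let x = (\y.((\z.6) 6)) in ((let u = 6 in u) < (let v = true in 1))))
step 6: [delta@0] (if true then (0 == 5) else (let x = (\y.((\z.6) 6)) in ((let u = 6 in u) < (let v = true in 1))))
step 7: [if@root] (0 == 5)

Answer: if at root : (if true then (0 == 5) else (let x = (\y.((\z.6) 6)) in ((let u = 6 in u) < (let v = true in 1))))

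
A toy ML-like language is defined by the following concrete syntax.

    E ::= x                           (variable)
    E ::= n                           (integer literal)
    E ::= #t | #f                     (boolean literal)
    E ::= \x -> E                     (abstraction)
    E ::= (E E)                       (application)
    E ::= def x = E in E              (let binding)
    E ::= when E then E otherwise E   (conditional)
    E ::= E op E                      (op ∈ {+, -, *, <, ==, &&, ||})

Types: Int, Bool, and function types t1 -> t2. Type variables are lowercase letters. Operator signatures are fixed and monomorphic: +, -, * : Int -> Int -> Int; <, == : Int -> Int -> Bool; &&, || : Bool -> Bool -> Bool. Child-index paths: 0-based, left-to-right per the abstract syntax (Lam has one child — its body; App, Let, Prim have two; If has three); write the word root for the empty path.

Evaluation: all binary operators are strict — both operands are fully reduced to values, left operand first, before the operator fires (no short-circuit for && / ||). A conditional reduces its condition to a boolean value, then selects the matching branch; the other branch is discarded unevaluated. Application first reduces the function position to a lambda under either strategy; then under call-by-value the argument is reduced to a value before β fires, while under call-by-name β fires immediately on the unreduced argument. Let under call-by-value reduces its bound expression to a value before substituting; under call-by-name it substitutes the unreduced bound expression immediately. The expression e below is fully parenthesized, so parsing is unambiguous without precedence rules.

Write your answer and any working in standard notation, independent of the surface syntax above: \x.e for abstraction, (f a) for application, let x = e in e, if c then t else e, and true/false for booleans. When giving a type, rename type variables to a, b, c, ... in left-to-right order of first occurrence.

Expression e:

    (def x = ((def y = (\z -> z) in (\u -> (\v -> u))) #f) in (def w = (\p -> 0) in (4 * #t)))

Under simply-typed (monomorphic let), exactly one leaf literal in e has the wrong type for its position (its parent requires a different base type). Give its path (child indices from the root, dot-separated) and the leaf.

Answer: 1.1.1 : true

Derivation:
z : a
\z._ : a -> a
let y : a -> a
u : b
\v._ : c -> b
\u._ : b -> c -> b
  unify b -> c -> b ~ Bool -> d
  unify b ~ Bool
  unify c -> Bool ~ d
_ _ : c -> Bool
let x : c -> Bool
\p._ : e -> Int
let w : e -> Int
  unify Int ~ Int
  unify Bool ~ Int
  FAIL: mismatch Bool ~ Int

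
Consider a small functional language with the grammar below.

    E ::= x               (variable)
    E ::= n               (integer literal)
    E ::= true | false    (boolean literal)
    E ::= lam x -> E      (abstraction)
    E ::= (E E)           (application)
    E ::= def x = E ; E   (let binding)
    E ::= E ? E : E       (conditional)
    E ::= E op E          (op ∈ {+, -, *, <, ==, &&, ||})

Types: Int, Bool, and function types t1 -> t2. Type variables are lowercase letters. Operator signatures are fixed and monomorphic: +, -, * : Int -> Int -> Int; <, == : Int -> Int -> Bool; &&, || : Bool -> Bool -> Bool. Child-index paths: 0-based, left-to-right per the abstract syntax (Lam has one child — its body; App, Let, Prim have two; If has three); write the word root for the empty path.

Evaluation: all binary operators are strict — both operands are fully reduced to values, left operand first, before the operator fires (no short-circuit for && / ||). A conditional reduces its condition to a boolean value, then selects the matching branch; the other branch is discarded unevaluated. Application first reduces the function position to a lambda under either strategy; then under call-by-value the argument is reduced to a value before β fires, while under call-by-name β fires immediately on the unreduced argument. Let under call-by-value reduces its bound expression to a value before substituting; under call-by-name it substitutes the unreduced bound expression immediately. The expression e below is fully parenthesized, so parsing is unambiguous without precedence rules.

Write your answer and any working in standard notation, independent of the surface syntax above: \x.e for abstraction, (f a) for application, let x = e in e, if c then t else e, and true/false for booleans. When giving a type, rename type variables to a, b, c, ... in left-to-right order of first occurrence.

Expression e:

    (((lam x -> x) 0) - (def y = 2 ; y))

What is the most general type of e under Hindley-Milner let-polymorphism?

Answer: Int

Trace:
x : a
\x._ : a -> a
  unify a -> a ~ Int -> b
  unify a ~ Int
  unify Int ~ b
_ _ : Int
  unify Int ~ Int
let y : Int
y : Int
  unify Int ~ Int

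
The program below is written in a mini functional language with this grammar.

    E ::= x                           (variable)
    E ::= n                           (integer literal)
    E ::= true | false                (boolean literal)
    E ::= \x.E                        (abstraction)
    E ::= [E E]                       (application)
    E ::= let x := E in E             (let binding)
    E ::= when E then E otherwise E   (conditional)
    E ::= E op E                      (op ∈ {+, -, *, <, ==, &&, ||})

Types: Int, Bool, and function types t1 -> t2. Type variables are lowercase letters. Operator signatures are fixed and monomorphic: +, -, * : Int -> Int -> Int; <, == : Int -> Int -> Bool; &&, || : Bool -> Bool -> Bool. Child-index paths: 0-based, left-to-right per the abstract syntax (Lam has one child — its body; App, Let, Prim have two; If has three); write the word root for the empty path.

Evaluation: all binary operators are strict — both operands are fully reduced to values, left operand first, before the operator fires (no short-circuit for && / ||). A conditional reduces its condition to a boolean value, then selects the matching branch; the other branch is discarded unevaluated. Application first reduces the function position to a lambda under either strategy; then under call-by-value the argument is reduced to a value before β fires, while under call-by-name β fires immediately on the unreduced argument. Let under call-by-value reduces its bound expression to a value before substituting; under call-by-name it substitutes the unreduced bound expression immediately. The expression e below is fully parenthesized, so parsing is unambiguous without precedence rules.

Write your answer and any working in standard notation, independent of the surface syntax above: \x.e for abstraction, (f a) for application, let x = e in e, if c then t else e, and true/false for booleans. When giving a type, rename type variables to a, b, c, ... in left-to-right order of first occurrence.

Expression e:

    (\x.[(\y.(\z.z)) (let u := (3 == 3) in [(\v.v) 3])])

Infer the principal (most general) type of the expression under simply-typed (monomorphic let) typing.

Derivation:
z : c
\z._ : c -> c
\y._ : b -> c -> c
  unify Int ~ Int
  unify Int ~ Int
let u : Bool
v : d
\v._ : d -> d
  unify d -> d ~ Int -> e
  unify d ~ Int
  unify Int ~ e
_ _ : Int
  unify b -> c -> c ~ Int -> f
  unify b ~ Int
  unify c -> c ~ f
_ _ : c -> c
\x._ : a -> c -> c

Answer: a -> b -> b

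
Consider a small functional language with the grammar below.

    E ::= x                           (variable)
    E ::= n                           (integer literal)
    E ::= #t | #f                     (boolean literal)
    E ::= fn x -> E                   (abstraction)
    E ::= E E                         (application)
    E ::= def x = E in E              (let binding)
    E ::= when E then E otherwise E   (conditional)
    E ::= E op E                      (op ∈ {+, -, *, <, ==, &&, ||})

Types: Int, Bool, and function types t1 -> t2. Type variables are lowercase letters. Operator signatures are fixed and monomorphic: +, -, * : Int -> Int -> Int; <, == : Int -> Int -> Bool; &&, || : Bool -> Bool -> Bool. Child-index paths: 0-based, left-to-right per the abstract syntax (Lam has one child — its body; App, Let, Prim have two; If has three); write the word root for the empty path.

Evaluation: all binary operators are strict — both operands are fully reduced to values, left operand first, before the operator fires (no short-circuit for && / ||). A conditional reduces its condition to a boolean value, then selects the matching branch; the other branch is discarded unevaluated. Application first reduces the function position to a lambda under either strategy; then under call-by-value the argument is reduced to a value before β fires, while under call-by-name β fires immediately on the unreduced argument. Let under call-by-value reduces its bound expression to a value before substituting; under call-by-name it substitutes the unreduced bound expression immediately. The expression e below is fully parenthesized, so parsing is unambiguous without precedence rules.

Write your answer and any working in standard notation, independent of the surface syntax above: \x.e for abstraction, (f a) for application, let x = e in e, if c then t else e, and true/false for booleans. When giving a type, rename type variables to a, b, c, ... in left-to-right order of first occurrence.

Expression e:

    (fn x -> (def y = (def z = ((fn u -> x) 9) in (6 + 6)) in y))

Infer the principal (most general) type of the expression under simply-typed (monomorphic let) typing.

Trace:
x : a
\u._ : b -> a
  unify b -> a ~ Int -> c
  unify b ~ Int
  unify a ~ c
_ _ : c
let z : c
  unify Int ~ Int
  unify Int ~ Int
let y : Int
y : Int
\x._ : c -> Int

Answer: a -> Int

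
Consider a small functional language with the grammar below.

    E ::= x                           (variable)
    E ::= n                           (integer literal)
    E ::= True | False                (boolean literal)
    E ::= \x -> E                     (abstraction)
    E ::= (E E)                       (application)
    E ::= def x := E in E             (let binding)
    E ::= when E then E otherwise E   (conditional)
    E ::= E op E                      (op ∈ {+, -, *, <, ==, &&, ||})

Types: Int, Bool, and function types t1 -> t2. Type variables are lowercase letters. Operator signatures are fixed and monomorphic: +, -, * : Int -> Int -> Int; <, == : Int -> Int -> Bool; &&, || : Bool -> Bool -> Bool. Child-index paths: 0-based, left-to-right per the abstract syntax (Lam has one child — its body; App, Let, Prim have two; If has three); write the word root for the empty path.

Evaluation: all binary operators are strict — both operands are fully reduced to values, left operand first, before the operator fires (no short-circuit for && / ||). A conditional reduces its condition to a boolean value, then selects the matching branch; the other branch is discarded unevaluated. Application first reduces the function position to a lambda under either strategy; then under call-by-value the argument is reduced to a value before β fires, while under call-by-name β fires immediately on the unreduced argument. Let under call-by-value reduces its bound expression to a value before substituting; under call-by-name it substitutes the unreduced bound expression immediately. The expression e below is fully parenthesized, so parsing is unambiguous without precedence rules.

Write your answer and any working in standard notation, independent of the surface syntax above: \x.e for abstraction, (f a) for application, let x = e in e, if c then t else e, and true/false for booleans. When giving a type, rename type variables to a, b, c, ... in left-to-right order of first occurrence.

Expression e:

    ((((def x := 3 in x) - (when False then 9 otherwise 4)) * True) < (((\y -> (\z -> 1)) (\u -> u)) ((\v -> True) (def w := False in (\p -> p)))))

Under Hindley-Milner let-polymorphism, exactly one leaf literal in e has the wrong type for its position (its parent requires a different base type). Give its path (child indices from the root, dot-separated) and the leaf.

Derivation:
let x : Int
x : Int
  unify Int ~ Int
  unify Bool ~ Bool
  unify Int ~ Int
  unify Int ~ Int
  unify Int ~ Int
  unify Bool ~ Int
  FAIL: mismatch Bool ~ Int

Answer: 0.1 : true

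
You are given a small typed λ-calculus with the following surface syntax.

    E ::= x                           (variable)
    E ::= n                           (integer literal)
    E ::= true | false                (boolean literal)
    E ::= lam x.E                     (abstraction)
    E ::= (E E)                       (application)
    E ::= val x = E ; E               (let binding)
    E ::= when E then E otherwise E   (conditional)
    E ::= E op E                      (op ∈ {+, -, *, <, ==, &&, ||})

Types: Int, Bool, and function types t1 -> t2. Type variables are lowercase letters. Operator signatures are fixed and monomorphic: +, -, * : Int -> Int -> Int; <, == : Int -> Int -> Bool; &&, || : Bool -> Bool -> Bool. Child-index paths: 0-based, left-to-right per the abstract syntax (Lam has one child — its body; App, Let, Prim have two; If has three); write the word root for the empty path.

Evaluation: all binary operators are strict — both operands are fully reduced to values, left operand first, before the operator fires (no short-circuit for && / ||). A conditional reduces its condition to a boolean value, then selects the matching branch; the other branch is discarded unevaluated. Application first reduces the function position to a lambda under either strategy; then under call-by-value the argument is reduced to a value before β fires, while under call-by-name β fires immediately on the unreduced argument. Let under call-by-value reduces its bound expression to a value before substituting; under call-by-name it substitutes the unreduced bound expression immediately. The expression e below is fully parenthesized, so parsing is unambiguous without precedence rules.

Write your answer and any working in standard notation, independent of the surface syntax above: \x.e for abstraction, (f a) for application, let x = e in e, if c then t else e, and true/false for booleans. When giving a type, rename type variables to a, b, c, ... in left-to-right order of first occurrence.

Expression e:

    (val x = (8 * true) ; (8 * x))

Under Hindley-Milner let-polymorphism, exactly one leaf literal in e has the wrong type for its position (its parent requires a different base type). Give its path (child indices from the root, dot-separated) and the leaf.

Answer: 0.1 : true

Trace:
  unify Int ~ Int
  unify Bool ~ Int
  FAIL: mismatch Bool ~ Int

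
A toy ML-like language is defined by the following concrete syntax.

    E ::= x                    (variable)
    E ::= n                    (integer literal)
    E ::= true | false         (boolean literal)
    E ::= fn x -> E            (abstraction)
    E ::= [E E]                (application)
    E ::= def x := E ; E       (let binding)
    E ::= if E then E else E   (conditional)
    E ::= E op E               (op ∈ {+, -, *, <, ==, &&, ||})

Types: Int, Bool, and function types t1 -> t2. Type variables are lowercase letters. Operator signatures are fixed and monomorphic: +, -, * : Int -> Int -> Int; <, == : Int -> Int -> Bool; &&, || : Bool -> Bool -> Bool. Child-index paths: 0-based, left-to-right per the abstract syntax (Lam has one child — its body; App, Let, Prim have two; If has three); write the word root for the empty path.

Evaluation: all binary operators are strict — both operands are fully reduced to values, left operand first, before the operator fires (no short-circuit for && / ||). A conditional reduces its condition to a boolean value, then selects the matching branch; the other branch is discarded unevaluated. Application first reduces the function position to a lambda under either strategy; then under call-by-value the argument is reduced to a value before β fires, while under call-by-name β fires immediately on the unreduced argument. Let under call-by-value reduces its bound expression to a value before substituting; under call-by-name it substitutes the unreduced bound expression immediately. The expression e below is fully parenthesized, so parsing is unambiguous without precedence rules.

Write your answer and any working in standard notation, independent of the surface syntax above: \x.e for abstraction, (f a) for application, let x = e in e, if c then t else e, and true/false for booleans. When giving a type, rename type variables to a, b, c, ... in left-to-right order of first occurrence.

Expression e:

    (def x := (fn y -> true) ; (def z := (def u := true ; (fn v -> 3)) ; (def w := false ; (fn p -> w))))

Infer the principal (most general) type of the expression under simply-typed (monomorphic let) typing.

Answer: a -> Bool

Working:
\y._ : a -> Bool
let x : a -> Bool
let u : Bool
\v._ : b -> Int
let z : b -> Int
let w : Bool
w : Bool
\p._ : c -> Bool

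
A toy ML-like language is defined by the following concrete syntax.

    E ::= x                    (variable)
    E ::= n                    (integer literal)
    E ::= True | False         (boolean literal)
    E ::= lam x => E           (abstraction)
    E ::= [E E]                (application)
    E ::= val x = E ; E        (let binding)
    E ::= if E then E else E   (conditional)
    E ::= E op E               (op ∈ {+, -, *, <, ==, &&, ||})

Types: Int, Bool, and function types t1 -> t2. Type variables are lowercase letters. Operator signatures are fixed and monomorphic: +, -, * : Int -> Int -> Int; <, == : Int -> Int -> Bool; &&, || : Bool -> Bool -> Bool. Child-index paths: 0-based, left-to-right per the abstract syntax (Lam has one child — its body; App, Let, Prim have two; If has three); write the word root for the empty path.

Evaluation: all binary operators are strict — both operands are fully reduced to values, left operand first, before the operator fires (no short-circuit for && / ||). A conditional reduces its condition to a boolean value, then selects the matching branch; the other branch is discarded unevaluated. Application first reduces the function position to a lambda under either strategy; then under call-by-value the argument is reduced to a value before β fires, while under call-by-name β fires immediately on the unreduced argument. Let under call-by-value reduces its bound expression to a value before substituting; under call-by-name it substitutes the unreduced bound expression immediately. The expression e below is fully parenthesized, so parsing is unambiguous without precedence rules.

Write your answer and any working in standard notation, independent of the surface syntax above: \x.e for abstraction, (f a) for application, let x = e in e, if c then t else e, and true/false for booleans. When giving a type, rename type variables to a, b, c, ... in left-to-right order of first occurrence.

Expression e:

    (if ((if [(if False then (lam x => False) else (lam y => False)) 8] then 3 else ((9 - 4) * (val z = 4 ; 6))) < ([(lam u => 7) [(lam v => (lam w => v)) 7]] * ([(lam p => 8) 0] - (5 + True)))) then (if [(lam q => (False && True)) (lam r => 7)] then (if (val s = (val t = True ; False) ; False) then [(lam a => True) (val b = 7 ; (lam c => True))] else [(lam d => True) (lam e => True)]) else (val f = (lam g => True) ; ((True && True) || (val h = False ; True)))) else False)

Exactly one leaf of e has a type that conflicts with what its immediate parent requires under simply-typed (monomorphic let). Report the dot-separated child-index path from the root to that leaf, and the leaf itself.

Working:
  unify Bool ~ Bool
\x._ : a -> Bool
\y._ : b -> Bool
  unify a -> Bool ~ b -> Bool
  unify a ~ b
  unify Bool ~ Bool
  unify b -> Bool ~ Int -> c
  unify b ~ Int
  unify Bool ~ c
_ _ : Bool
  unify Bool ~ Bool
  unify Int ~ Int
  unify Int ~ Int
  unify Int ~ Int
let z : Int
  unify Int ~ Int
  unify Int ~ Int
  unify Int ~ Int
\u._ : d -> Int
v : e
\w._ : f -> e
\v._ : e -> f -> e
  unify e -> f -> e ~ Int -> g
  unify e ~ Int
  unify f -> Int ~ g
_ _ : f -> Int
  unify d -> Int ~ (f -> Int) -> h
  unify d ~ f -> Int
  unify Int ~ h
_ _ : Int
  unify Int ~ Int
\p._ : i -> Int
  unify i -> Int ~ Int -> j
  unify i ~ Int
  unify Int ~ j
_ _ : Int
  unify Int ~ Int
  unify Int ~ Int
  unify Bool ~ Int
  FAIL: mismatch Bool ~ Int

Answer: 0.1.1.1.1 : true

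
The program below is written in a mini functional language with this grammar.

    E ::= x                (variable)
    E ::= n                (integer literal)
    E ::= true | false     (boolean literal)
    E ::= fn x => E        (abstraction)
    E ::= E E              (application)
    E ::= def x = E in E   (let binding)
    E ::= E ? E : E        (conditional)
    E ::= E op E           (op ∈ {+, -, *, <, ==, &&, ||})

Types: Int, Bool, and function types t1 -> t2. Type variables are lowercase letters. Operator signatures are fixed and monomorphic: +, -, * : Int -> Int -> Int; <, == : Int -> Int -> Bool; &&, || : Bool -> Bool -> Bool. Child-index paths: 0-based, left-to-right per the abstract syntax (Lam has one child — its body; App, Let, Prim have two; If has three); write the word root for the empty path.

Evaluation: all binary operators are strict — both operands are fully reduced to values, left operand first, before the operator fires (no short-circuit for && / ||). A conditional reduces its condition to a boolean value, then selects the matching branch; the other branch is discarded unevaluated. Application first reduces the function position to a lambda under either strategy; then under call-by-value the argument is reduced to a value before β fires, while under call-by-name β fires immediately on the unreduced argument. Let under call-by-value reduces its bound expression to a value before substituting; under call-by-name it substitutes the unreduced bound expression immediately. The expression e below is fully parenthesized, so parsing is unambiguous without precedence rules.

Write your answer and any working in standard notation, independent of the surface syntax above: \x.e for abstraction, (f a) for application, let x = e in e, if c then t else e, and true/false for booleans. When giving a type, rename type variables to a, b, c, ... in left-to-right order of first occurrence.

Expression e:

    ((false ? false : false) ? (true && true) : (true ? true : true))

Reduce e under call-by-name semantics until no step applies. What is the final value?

Working:
step 0: (if (if false then false else false) then (true && true) else (if true then true else true))
step 1: [if@0] (if false then (true && true) else (if true then true else true))
step 2: [if@root] (if true then true else true)
step 3: [if@root] true

Answer: true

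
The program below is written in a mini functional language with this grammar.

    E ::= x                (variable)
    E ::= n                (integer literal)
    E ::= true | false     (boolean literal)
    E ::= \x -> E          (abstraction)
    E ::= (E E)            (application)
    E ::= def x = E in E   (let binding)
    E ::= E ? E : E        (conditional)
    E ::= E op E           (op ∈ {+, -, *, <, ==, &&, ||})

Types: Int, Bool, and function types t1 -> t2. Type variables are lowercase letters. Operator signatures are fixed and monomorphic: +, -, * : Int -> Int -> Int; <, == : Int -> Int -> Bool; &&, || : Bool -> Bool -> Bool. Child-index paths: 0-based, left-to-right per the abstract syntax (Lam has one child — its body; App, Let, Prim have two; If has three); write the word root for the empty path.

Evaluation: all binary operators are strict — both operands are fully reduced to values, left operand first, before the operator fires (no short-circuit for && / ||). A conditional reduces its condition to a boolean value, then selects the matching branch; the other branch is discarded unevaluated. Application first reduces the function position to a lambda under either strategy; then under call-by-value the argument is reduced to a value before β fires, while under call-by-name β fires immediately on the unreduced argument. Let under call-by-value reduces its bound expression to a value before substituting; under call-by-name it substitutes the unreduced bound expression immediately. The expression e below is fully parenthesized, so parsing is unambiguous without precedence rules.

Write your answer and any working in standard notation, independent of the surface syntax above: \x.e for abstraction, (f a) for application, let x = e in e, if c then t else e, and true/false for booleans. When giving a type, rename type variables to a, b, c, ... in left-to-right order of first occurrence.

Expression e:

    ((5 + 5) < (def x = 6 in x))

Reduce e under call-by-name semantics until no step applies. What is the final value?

Answer: false

Derivation:
step 0: ((5 + 5) < (let x = 6 in x))
step 1: [delta@0] (10 < (let x = 6 in x))
step 2: [let@1] (10 < 6)
step 3: [delta@root] false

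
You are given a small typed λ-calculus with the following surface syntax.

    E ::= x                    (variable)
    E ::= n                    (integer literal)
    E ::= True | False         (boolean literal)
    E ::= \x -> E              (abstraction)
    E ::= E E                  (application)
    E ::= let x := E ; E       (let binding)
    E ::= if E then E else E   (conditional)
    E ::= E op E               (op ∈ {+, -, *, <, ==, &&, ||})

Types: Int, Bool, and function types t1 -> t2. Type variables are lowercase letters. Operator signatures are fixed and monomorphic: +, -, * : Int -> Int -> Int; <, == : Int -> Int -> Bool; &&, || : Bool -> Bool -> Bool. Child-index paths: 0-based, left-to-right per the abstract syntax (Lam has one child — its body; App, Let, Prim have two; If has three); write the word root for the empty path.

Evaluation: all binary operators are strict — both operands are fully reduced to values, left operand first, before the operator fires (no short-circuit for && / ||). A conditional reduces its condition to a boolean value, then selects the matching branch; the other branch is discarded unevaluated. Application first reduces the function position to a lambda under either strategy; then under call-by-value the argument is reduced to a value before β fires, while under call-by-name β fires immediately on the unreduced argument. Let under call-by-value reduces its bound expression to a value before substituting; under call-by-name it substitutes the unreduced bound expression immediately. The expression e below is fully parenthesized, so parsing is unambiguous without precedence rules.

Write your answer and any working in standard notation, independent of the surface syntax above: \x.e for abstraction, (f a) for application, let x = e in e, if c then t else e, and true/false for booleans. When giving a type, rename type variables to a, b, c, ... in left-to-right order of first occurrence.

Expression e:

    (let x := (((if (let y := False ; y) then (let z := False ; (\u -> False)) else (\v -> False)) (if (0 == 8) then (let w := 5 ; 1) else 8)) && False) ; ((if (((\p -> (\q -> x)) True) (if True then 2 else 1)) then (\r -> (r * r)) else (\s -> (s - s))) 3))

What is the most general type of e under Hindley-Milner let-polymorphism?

Derivation:
let y : Bool
y : Bool
  unify Bool ~ Bool
let z : Bool
\u._ : a -> Bool
\v._ : b -> Bool
  unify a -> Bool ~ b -> Bool
  unify a ~ b
  unify Bool ~ Bool
  unify Int ~ Int
  unify Int ~ Int
  unify Bool ~ Bool
let w : Int
  unify Int ~ Int
  unify b -> Bool ~ Int -> c
  unify b ~ Int
  unify Bool ~ c
_ _ : Bool
  unify Bool ~ Bool
  unify Bool ~ Bool
let x : Bool
x : Bool
\q._ : e -> Bool
\p._ : d -> e -> Bool
  unify d -> e -> Bool ~ Bool -> f
  unify d ~ Bool
  unify e -> Bool ~ f
_ _ : e -> Bool
  unify Bool ~ Bool
  unify Int ~ Int
  unify e -> Bool ~ Int -> g
  unify e ~ Int
  unify Bool ~ g
_ _ : Bool
  unify Bool ~ Bool
r : h
  unify h ~ Int
r : Int
  unify Int ~ Int
\r._ : Int -> Int
s : i
  unify i ~ Int
s : Int
  unify Int ~ Int
\s._ : Int -> Int
  unify Int -> Int ~ Int -> Int
  unify Int ~ Int
  unify Int ~ Int
  unify Int -> Int ~ Int -> j
  unify Int ~ Int
  unify Int ~ j
_ _ : Int

Answer: Int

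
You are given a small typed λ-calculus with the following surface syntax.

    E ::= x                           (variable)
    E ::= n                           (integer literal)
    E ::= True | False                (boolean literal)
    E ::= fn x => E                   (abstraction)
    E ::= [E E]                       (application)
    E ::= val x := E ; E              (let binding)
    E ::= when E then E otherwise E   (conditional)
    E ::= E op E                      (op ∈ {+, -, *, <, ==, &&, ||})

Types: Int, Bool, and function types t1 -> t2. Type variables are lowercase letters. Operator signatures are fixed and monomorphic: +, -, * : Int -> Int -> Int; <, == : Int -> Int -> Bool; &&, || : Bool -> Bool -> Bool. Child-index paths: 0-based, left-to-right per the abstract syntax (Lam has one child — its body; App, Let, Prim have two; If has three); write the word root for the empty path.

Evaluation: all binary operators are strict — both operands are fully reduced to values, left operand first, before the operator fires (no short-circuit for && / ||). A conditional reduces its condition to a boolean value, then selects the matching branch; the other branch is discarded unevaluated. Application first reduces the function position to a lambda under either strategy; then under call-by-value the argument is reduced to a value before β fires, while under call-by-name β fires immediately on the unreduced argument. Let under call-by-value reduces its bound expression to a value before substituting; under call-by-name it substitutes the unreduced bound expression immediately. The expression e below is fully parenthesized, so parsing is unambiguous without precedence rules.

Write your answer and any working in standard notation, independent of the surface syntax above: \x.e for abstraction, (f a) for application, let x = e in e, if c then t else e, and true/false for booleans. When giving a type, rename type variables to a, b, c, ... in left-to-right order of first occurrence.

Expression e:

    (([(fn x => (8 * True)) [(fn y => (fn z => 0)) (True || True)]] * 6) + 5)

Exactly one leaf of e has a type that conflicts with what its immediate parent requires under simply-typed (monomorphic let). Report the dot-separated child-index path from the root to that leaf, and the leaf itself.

Answer: 0.0.0.0.1 : true

Working:
  unify Int ~ Int
  unify Bool ~ Int
  FAIL: mismatch Bool ~ Int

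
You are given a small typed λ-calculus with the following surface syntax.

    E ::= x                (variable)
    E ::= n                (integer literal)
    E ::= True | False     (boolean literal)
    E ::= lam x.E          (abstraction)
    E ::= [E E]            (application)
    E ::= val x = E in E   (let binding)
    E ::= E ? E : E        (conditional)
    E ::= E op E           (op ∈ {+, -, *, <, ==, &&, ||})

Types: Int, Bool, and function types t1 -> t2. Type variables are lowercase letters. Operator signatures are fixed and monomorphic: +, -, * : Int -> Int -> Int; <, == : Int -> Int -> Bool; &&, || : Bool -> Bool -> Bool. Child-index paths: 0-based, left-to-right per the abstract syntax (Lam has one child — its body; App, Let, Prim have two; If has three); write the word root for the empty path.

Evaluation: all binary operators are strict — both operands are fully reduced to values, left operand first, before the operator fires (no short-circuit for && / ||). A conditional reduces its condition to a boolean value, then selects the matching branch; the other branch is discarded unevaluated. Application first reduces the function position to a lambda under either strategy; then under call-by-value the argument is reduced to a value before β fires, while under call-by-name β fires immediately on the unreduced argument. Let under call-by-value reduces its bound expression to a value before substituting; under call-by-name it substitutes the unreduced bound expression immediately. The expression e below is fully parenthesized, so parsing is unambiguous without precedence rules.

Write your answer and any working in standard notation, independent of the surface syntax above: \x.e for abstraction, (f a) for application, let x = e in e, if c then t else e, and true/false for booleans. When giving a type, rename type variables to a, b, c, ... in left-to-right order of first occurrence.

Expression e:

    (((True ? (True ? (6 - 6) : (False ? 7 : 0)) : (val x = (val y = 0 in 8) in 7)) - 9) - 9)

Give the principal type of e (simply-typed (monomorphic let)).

Answer: Int

Trace:
  unify Bool ~ Bool
  unify Bool ~ Bool
  unify Int ~ Int
  unify Int ~ Int
  unify Bool ~ Bool
  unify Int ~ Int
  unify Int ~ Int
let y : Int
let x : Int
  unify Int ~ Int
  unify Int ~ Int
  unify Int ~ Int
  unify Int ~ Int
  unify Int ~ Int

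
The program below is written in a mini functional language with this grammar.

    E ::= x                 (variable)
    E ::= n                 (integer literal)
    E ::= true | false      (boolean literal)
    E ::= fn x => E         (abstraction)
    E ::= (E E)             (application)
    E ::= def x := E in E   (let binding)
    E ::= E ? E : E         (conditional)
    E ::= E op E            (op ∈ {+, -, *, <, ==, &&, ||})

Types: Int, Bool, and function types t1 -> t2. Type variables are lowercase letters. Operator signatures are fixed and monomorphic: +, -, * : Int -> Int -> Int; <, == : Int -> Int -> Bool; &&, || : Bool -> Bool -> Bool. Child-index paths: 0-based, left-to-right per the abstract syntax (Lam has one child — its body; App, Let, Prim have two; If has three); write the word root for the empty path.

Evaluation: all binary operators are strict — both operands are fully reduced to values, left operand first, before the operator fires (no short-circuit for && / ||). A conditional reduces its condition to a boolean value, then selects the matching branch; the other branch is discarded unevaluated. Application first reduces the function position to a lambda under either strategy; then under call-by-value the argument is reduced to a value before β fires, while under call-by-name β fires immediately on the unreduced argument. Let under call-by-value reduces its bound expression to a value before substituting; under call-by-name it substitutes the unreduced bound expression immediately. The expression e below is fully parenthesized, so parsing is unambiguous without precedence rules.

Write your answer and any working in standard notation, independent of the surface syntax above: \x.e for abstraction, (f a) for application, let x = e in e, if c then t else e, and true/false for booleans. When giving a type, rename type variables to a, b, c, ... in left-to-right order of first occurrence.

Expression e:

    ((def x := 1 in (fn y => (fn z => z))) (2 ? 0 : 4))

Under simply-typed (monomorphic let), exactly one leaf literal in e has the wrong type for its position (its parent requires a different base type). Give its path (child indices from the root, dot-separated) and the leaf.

Working:
let x : Int
z : b
\z._ : b -> b
\y._ : a -> b -> b
  unify Int ~ Bool
  FAIL: mismatch Int ~ Bool

Answer: 1.0 : 2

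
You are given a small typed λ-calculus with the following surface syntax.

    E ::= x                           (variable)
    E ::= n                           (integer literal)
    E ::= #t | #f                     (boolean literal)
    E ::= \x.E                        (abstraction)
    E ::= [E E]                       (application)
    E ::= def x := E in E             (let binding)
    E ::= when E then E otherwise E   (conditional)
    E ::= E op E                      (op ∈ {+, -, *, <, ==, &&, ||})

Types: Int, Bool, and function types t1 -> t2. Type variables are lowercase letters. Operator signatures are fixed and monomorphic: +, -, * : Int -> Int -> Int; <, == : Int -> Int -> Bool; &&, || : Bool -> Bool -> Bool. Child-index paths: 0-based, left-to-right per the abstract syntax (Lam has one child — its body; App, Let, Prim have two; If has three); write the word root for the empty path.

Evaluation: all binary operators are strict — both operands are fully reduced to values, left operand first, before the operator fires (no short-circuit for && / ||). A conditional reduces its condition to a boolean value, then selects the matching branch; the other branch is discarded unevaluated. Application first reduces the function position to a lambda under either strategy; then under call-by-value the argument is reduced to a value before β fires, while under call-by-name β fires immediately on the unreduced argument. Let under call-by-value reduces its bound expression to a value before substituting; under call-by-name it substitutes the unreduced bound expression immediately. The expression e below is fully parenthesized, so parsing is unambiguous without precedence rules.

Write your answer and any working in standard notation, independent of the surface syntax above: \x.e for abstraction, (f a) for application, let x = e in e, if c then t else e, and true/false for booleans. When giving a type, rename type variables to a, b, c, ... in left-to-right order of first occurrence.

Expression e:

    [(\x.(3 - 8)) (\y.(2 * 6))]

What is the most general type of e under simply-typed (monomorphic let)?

Answer: Int

Trace:
  unify Int ~ Int
  unify Int ~ Int
\x._ : a -> Int
  unify Int ~ Int
  unify Int ~ Int
\y._ : b -> Int
  unify a -> Int ~ (b -> Int) -> c
  unify a ~ b -> Int
  unify Int ~ c
_ _ : Int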